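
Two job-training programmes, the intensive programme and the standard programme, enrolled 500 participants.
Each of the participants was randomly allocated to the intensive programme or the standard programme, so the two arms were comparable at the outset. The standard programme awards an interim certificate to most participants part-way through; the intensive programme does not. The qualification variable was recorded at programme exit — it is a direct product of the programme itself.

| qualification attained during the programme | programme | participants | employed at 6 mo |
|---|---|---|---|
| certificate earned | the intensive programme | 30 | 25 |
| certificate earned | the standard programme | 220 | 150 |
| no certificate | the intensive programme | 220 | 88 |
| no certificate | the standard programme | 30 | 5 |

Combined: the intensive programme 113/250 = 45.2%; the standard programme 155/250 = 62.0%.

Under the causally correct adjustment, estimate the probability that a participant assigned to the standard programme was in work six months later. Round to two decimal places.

Within every qualification attained during the programme level the intensive programme has the higher rate, yet pooled the standard programme does — Simpson's reversal.
Qualification attained during the programme is recorded after the programme and is itself shifted by it — it sits on the causal path from programme to outcome. Conditioning on a mediator would strip out part of the effect we want; the pooled comparison gives the total causal effect.
So P(outcome | do(the standard programme)) is just the pooled rate for the standard programme: 155/250 = 0.620.

0.62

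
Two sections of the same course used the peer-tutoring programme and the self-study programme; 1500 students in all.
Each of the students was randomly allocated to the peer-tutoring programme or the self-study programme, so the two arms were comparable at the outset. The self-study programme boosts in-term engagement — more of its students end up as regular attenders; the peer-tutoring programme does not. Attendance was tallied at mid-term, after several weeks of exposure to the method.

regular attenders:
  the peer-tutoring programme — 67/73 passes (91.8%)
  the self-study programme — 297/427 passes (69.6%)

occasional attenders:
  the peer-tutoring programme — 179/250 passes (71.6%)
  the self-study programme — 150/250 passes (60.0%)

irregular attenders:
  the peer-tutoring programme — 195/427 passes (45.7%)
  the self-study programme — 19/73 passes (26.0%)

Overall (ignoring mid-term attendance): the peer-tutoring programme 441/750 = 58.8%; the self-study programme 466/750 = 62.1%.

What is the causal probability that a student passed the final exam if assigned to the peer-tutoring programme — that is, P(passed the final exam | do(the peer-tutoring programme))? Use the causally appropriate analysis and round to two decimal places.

0.59

The stratified and pooled comparisons disagree (the peer-tutoring programme wins within each mid-term attendance; the self-study programme wins overall), so the answer turns on the causal role of mid-term attendance.
Because the teaching method influences mid-term attendance, mid-term attendance is a post-treatment mediator, not a confounder. Stratifying on it would bias the estimate; the causal effect is the crude pooled difference.
So P(outcome | do(the peer-tutoring programme)) is just the pooled rate for the peer-tutoring programme: 441/750 = 0.588.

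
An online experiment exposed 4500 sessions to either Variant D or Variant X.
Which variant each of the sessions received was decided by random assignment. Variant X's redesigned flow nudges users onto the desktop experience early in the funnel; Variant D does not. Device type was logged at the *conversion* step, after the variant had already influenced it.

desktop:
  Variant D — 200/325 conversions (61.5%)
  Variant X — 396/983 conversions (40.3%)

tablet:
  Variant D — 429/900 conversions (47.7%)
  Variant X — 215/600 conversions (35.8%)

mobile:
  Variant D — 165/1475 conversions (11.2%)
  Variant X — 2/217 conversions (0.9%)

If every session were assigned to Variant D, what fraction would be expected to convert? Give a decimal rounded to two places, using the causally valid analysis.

The device type-specific comparison favours Variant D throughout, but the pooled figures favour Variant X. The question is whether to condition on device type.
Device type lies on the pathway variant → device type → outcome, so adjusting for it blocks the indirect effect. For the total causal effect of variant, use the unadjusted pooled rates.
So P(outcome | do(Variant D)) is just the pooled rate for Variant D: 794/2700 = 0.294.

0.29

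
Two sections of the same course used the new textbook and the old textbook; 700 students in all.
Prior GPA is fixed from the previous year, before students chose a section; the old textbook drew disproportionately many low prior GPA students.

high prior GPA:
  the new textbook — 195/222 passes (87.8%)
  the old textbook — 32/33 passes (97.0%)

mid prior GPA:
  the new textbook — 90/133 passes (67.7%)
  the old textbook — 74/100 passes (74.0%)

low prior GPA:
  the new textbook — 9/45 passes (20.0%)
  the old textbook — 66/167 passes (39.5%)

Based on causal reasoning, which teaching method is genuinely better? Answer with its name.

the old textbook

The stratified and pooled comparisons disagree (the old textbook wins within each prior GPA band; the new textbook wins overall), so the answer turns on the causal role of prior GPA band.
Prior GPA band satisfies the back-door criterion: it is not a descendant of the teaching method, and it blocks the spurious path from teaching method to outcome. Adjusting for it (i.e., using the within-prior GPA band rates) gives the causal effect.
Within each level — high prior GPA: 87.8% vs 97.0%; mid prior GPA: 67.7% vs 74.0%; low prior GPA: 20.0% vs 39.5% — the old textbook is higher every time.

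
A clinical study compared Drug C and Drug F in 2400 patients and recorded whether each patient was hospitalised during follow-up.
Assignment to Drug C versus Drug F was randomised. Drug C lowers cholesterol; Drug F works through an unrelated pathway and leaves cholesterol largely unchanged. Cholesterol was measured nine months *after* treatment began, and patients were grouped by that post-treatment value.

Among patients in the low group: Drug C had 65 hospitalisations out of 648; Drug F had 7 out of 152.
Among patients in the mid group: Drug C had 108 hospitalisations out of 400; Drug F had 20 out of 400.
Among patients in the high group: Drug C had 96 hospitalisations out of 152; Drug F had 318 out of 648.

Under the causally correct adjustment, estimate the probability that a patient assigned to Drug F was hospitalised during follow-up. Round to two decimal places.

0.29

The distribution of cholesterol is itself part of what the drug does — it is an intermediate outcome. Holding it fixed would remove that part of the effect; the total effect is the pooled difference.
So P(outcome | do(Drug F)) is just the pooled rate for Drug F: 345/1200 = 0.287.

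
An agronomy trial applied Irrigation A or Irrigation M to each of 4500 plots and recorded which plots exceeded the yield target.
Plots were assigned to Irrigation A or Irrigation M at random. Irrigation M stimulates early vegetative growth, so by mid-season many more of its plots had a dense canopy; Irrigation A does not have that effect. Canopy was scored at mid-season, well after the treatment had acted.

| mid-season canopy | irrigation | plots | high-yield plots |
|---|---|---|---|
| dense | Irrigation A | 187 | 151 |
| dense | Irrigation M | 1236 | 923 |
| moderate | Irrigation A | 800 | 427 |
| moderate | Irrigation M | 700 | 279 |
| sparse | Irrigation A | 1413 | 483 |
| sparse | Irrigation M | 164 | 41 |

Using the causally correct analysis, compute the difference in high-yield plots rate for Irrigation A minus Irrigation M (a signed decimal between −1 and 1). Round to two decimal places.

The stratified and pooled comparisons disagree (Irrigation A wins within each mid-season canopy; Irrigation M wins overall), so the answer turns on the causal role of mid-season canopy.
Mid-season canopy here is a post-treatment variable shaped by the irrigation; conditioning on it would introduce bias rather than remove it. The overall comparison is the causal one.
The causal difference is the pooled difference: 0.442 − 0.592 = -0.150.

-0.15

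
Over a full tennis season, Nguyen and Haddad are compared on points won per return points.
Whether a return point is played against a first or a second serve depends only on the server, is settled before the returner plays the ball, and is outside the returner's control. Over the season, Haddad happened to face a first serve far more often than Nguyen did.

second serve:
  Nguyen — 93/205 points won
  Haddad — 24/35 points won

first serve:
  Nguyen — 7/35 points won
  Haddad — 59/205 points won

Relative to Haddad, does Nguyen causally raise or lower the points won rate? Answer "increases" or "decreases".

decreases

The stratified and pooled comparisons disagree (Haddad wins within each serve type; Nguyen wins overall), so the answer turns on the causal role of serve type.
Since serve type is a pre-existing factor (not a product of the player) and it affects the outcome on its own, it is a confounder. The stratified rates, not the pooled rate, identify the causal effect.
Within each level — second serve: 45.4% vs 68.6%; first serve: 20.0% vs 28.8% — Haddad is higher every time.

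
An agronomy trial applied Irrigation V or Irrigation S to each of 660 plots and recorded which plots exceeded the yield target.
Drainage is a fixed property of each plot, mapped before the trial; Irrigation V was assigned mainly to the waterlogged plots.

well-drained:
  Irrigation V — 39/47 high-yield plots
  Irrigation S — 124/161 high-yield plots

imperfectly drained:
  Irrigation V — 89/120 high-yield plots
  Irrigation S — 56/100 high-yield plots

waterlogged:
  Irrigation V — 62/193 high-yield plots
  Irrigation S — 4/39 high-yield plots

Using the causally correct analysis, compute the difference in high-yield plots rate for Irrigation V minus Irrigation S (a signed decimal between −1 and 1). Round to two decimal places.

Within every field drainage level Irrigation V has the higher rate, yet pooled Irrigation S does — Simpson's reversal.
Field drainage is set before the irrigation has any effect — it is not caused by the irrigation — and it independently drives the outcome. That makes it a confounder, so the causal comparison is within field drainage levels.
Adjusting over the population distribution of field drainage: 0.315·(0.830−0.770) + 0.333·(0.742−0.560) + 0.352·(0.321−0.103) = +0.156.

+0.16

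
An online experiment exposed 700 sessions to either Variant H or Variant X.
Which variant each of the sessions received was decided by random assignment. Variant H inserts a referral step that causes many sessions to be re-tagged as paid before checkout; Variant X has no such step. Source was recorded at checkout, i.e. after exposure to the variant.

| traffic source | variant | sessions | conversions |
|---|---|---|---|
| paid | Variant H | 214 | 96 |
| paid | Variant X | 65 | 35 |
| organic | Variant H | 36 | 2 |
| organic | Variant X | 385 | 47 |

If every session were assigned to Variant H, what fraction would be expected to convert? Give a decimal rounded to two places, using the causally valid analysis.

Because the variant influences traffic source, traffic source is a post-treatment mediator, not a confounder. Stratifying on it would bias the estimate; the causal effect is the crude pooled difference.
So P(outcome | do(Variant H)) is just the pooled rate for Variant H: 98/250 = 0.392.

0.39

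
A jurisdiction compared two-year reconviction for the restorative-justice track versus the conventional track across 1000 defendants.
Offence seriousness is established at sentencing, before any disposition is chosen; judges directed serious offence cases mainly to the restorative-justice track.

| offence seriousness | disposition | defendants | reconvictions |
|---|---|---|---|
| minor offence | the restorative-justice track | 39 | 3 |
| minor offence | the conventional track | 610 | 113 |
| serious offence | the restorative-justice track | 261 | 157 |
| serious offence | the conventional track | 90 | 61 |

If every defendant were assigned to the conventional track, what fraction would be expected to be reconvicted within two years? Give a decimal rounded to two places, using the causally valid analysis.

Offence seriousness is set before the disposition has any effect — it is not caused by the disposition — and it independently drives the outcome. That makes it a confounder, so the causal comparison is within offence seriousness levels.
Standardising the conventional track to the population offence seriousness mix: 0.649·113/610 + 0.351·61/90 = 0.358.

0.36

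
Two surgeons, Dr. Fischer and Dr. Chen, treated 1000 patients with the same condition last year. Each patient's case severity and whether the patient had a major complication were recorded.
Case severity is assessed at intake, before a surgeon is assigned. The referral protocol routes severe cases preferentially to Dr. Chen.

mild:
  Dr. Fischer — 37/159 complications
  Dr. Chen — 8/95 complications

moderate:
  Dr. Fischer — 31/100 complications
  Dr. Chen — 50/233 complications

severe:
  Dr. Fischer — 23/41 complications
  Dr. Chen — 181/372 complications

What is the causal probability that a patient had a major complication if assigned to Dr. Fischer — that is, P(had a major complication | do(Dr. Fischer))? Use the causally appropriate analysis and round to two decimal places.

The stratified and pooled comparisons disagree (Dr. Chen wins within each case severity; Dr. Fischer wins overall), so the answer turns on the causal role of case severity.
Nothing the surgeon does changes case severity; the imbalance is an allocation artefact. With case severity also predicting the outcome, the pooled figure is confounded, and the within-stratum comparison is the causal one.
Standardising Dr. Fischer to the population case severity mix: 0.254·37/159 + 0.333·31/100 + 0.413·23/41 = 0.394.

0.39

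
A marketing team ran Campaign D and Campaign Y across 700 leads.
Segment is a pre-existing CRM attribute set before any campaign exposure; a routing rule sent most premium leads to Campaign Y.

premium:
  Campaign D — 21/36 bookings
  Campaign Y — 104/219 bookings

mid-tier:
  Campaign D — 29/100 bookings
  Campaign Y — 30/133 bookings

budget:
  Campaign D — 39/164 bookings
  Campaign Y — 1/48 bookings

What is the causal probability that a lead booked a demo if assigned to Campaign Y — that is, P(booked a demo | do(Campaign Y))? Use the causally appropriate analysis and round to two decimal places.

Nothing the campaign does changes customer segment; the imbalance is an allocation artefact. With customer segment also predicting the outcome, the pooled figure is confounded, and the within-stratum comparison is the causal one.
Standardising Campaign Y to the population customer segment mix: 0.364·104/219 + 0.333·30/133 + 0.303·1/48 = 0.254.

0.25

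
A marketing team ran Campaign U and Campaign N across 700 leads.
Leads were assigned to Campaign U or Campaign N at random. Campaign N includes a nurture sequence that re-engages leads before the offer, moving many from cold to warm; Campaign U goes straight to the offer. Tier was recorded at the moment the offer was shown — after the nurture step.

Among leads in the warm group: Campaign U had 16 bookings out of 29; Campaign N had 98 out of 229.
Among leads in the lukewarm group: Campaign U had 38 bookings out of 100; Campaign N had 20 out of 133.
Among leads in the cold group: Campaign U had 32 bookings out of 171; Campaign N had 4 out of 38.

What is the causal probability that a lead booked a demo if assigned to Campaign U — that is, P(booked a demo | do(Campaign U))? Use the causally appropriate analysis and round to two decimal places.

0.29

Campaign U is higher inside every engagement tier stratum but Campaign N is higher in aggregate. Whether to stratify depends on how engagement tier relates to the campaign.
Engagement tier is downstream of the campaign. One should not condition on a consequence of treatment, so the overall rates are the right comparison.
So P(outcome | do(Campaign U)) is just the pooled rate for Campaign U: 86/300 = 0.287.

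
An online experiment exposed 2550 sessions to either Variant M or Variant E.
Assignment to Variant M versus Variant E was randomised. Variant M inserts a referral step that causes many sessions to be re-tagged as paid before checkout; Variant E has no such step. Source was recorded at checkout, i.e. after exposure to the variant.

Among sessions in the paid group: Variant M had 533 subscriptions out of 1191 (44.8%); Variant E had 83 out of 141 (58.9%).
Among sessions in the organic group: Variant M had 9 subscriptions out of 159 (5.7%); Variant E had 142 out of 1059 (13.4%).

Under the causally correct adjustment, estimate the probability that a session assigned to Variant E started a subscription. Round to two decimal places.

The traffic source-specific comparison favours Variant E throughout, but the pooled figures favour Variant M. The question is whether to condition on traffic source.
Traffic source lies on the pathway variant → traffic source → outcome, so adjusting for it blocks the indirect effect. For the total causal effect of variant, use the unadjusted pooled rates.
So P(outcome | do(Variant E)) is just the pooled rate for Variant E: 225/1200 = 0.188.

0.19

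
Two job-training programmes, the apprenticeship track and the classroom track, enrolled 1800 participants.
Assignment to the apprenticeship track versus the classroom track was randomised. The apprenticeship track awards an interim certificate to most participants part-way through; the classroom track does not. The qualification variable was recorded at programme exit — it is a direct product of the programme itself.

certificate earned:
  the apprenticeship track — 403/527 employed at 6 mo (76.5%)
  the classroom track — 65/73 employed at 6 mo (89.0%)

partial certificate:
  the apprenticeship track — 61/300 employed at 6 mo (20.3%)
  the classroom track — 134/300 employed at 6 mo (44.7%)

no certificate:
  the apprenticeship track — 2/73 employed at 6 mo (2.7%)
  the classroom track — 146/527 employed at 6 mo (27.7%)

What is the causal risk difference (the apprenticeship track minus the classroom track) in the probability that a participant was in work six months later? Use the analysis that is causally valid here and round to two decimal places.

The distribution of qualification attained during the programme is itself part of what the programme does — it is an intermediate outcome. Holding it fixed would remove that part of the effect; the total effect is the pooled difference.
The causal difference is the pooled difference: 0.518 − 0.383 = +0.134.

+0.13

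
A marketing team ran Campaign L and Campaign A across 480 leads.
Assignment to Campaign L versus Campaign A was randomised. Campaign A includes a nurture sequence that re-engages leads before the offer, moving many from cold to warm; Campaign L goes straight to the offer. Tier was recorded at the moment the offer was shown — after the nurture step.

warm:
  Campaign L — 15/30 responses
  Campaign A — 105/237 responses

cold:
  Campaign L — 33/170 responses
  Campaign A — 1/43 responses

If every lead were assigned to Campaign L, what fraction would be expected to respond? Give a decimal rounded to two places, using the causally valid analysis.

Campaign L is higher inside every engagement tier stratum but Campaign A is higher in aggregate. Whether to stratify depends on how engagement tier relates to the campaign.
Engagement tier is downstream of the campaign. One should not condition on a consequence of treatment, so the overall rates are the right comparison.
So P(outcome | do(Campaign L)) is just the pooled rate for Campaign L: 48/200 = 0.240.

0.24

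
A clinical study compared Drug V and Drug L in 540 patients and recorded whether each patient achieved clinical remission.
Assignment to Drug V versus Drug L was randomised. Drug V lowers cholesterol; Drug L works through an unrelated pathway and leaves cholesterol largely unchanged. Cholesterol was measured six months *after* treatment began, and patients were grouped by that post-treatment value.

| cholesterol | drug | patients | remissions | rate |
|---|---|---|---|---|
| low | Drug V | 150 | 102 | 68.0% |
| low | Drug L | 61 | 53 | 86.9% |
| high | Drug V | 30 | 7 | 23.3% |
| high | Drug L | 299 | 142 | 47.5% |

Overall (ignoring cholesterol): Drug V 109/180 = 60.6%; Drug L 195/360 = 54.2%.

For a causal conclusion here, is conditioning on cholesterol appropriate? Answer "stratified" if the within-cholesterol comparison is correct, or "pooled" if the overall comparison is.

Cholesterol is recorded after the drug and is itself shifted by it — it sits on the causal path from drug to outcome. Conditioning on a mediator would strip out part of the effect we want; the pooled comparison gives the total causal effect.
Pooled: Drug V 60.6% vs Drug L 54.2%; Drug V is higher overall.

pooled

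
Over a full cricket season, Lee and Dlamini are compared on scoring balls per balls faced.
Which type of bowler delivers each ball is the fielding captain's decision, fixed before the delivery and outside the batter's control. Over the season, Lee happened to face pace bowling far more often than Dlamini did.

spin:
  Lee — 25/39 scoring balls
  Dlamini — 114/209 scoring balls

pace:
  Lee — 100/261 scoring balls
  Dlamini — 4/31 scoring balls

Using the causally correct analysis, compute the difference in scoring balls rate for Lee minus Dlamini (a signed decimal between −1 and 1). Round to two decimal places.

+0.18

Since bowling type is a pre-existing factor (not a product of the player) and it affects the outcome on its own, it is a confounder. The stratified rates, not the pooled rate, identify the causal effect.
Adjusting over the population distribution of bowling type: 0.459·(0.641−0.545) + 0.541·(0.383−0.129) = +0.181.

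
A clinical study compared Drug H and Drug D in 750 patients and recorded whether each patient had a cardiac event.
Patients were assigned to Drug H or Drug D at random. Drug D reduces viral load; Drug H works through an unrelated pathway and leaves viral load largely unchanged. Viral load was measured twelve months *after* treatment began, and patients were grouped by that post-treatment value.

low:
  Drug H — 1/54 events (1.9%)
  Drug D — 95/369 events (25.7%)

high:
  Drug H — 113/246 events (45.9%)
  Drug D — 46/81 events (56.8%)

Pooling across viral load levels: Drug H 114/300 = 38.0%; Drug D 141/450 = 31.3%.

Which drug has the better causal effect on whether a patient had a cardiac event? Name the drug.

Drug D

Stratifying would compare drugs among patients the drugs themselves sorted into viral load groups — a form of selection on an intermediate. The unconditioned pooled rates give the total causal effect.
Pooled: Drug H 38.0% vs Drug D 31.3%; Drug D is lower overall.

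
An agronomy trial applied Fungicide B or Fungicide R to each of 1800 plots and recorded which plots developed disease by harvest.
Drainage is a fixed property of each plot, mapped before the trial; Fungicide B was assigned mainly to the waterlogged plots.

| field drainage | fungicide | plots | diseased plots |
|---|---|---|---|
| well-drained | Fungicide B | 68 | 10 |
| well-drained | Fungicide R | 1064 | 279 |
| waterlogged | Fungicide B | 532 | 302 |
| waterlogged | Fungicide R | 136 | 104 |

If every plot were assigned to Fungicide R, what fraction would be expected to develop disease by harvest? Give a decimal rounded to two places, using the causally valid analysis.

The imbalance in field drainage arose from how plots were allocated, not from anything the fungicide did; and field drainage independently affects the outcome. The pooled gap is confounded — condition on field drainage.
Standardising Fungicide R to the population field drainage mix: 0.629·279/1064 + 0.371·104/136 = 0.449.

0.45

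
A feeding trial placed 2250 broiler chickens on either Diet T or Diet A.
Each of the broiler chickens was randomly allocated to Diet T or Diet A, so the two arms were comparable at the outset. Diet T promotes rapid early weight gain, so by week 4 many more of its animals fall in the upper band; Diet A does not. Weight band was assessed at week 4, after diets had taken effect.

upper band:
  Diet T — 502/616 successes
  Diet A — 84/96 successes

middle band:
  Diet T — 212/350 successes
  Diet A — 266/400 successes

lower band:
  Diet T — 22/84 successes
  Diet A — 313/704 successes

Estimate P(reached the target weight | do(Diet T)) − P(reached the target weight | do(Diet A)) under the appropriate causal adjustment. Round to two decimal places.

The week-4 weight band-specific comparison favours Diet A throughout, but the pooled figures favour Diet T. The question is whether to condition on week-4 weight band.
Week-4 weight band here is a post-treatment variable shaped by the diet; conditioning on it would introduce bias rather than remove it. The overall comparison is the causal one.
The causal difference is the pooled difference: 0.701 − 0.552 = +0.148.

+0.15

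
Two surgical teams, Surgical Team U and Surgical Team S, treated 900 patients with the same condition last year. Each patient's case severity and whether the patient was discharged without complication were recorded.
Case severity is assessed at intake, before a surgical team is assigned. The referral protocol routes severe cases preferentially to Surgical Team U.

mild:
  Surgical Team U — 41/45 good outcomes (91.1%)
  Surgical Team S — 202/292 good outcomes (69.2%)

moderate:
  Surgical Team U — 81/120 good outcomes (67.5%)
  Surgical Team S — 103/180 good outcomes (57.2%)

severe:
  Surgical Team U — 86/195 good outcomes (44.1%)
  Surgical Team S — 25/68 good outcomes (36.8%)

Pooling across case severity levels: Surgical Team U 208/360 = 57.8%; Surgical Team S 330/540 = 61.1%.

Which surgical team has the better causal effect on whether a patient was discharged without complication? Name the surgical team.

The stratified and pooled comparisons disagree (Surgical Team U wins within each case severity; Surgical Team S wins overall), so the answer turns on the causal role of case severity.
Here case severity is a common cause — it drives both which surgical team a case falls under and the outcome. The crude comparison mixes populations; the stratum-specific rates are the causally relevant ones.
Within each level — mild: 91.1% vs 69.2%; moderate: 67.5% vs 57.2%; severe: 44.1% vs 36.8% — Surgical Team U is higher every time.

Surgical Team U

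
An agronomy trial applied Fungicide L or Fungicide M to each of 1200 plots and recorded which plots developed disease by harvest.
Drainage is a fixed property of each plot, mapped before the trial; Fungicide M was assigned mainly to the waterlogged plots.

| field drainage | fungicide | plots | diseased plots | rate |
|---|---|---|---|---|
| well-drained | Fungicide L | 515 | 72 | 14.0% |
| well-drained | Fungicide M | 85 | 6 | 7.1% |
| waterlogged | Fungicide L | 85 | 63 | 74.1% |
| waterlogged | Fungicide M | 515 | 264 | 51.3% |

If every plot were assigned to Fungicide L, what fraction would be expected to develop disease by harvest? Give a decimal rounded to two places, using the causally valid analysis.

0.44

Within every field drainage level Fungicide M has the lower rate, yet pooled Fungicide L does — Simpson's reversal.
Nothing the fungicide does changes field drainage; the imbalance is an allocation artefact. With field drainage also predicting the outcome, the pooled figure is confounded, and the within-stratum comparison is the causal one.
Standardising Fungicide L to the population field drainage mix: 0.500·72/515 + 0.500·63/85 = 0.440.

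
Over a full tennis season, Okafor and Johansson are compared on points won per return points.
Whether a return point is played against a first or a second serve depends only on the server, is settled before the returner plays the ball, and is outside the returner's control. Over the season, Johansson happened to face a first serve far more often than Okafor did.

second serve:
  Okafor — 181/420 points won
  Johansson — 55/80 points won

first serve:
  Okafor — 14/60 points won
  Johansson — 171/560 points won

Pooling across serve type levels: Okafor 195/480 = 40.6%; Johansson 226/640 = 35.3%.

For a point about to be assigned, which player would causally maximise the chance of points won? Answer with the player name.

Johansson

Johansson is higher inside every serve type stratum but Okafor is higher in aggregate. Whether to stratify depends on how serve type relates to the player.
Nothing the player does changes serve type; the imbalance is an allocation artefact. With serve type also predicting the outcome, the pooled figure is confounded, and the within-stratum comparison is the causal one.
Within each level — second serve: 43.1% vs 68.8%; first serve: 23.3% vs 30.5% — Johansson is higher every time.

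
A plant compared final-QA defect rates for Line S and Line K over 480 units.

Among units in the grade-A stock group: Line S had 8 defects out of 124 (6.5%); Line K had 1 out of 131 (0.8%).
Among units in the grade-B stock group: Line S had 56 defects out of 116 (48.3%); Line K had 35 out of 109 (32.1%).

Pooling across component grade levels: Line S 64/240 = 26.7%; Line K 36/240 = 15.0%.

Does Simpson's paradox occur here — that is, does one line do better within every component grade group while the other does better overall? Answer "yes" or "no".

Within each component grade level (grade-A stock 6.5% vs 0.8%; grade-B stock 48.3% vs 32.1%), Line K has the lower rate every time. Pooled: 26.7% vs 15.0% — Line K has the lower rate overall. They agree.

no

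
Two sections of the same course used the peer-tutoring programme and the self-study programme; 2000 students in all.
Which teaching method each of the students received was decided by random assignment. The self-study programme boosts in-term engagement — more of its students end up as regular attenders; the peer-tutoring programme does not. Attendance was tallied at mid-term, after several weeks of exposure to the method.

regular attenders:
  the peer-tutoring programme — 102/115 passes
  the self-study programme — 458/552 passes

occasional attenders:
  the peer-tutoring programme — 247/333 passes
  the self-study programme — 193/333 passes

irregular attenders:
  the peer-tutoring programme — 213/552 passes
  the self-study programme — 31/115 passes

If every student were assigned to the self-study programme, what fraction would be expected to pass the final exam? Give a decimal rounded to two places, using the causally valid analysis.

0.68

The distribution of mid-term attendance is itself part of what the teaching method does — it is an intermediate outcome. Holding it fixed would remove that part of the effect; the total effect is the pooled difference.
So P(outcome | do(the self-study programme)) is just the pooled rate for the self-study programme: 682/1000 = 0.682.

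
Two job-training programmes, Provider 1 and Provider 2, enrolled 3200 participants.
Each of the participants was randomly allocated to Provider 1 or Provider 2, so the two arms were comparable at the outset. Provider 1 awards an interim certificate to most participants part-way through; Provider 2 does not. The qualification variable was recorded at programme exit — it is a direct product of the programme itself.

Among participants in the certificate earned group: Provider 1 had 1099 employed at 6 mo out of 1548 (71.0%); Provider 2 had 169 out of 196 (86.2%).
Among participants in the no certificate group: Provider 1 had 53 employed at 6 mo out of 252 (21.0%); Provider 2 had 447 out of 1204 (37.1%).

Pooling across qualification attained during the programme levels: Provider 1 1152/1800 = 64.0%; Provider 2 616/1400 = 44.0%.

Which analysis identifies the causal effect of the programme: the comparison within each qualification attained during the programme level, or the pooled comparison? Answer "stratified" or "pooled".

pooled

The distribution of qualification attained during the programme is itself part of what the programme does — it is an intermediate outcome. Holding it fixed would remove that part of the effect; the total effect is the pooled difference.
Pooled: Provider 1 64.0% vs Provider 2 44.0%; Provider 1 is higher overall.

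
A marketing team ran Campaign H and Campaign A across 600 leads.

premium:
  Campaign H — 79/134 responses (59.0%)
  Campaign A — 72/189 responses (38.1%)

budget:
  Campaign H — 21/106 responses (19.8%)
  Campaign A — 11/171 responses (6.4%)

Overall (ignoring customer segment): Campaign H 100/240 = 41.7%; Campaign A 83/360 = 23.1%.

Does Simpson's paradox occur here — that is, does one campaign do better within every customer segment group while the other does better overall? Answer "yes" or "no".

Within each customer segment level (premium 59.0% vs 38.1%; budget 19.8% vs 6.4%), Campaign H has the higher rate every time. Pooled: 41.7% vs 23.1% — Campaign H has the higher rate overall. They agree.

no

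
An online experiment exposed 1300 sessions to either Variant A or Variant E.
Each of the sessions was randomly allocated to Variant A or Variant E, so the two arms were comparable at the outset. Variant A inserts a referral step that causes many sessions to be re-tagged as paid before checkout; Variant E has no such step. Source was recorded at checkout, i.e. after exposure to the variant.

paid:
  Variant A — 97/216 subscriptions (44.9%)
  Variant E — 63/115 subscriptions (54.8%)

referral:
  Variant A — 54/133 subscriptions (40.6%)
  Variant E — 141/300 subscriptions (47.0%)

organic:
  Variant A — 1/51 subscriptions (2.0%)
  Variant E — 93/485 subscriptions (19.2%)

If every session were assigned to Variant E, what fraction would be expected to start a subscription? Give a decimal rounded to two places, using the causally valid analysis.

0.33

The stratified and pooled comparisons disagree (Variant E wins within each traffic source; Variant A wins overall), so the answer turns on the causal role of traffic source.
Traffic source here is a post-treatment variable shaped by the variant; conditioning on it would introduce bias rather than remove it. The overall comparison is the causal one.
So P(outcome | do(Variant E)) is just the pooled rate for Variant E: 297/900 = 0.330.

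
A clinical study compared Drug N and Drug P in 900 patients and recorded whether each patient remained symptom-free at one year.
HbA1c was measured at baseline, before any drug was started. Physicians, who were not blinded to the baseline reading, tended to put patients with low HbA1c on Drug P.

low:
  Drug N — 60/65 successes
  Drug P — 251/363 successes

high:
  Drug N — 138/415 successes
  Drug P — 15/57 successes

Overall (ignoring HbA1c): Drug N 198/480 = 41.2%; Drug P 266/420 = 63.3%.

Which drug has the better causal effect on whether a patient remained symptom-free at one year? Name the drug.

The stratified and pooled comparisons disagree (Drug N wins within each HbA1c; Drug P wins overall), so the answer turns on the causal role of HbA1c.
HbA1c is set before the drug has any effect — it is not caused by the drug — and it independently drives the outcome. That makes it a confounder, so the causal comparison is within HbA1c levels.
Within each level — low: 92.3% vs 69.1%; high: 33.3% vs 26.3% — Drug N is higher every time.

Drug N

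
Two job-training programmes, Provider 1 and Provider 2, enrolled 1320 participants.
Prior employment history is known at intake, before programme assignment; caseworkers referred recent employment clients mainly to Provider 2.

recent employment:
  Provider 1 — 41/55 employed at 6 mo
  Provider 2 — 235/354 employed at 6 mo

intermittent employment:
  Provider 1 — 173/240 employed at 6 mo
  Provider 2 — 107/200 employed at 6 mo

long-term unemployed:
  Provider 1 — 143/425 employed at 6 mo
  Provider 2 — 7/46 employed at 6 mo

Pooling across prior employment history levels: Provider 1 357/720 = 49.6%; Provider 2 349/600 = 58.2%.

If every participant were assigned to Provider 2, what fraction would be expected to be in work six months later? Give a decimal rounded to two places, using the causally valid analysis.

0.44

Here prior employment history is a common cause — it drives both which programme a case falls under and the outcome. The crude comparison mixes populations; the stratum-specific rates are the causally relevant ones.
Standardising Provider 2 to the population prior employment history mix: 0.310·235/354 + 0.333·107/200 + 0.357·7/46 = 0.438.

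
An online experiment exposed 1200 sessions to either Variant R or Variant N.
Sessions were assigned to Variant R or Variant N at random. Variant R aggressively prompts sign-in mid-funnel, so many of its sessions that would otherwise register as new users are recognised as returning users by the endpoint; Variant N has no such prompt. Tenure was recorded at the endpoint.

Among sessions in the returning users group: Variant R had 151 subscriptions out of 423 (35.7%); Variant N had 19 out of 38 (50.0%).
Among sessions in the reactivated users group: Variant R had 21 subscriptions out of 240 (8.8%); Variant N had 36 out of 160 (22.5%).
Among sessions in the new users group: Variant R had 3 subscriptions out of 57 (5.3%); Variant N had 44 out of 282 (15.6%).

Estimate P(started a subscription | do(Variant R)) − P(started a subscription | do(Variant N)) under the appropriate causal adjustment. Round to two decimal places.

+0.04

The user tenure-specific comparison favours Variant N throughout, but the pooled figures favour Variant R. The question is whether to condition on user tenure.
User tenure lies on the pathway variant → user tenure → outcome, so adjusting for it blocks the indirect effect. For the total causal effect of variant, use the unadjusted pooled rates.
The causal difference is the pooled difference: 0.243 − 0.206 = +0.037.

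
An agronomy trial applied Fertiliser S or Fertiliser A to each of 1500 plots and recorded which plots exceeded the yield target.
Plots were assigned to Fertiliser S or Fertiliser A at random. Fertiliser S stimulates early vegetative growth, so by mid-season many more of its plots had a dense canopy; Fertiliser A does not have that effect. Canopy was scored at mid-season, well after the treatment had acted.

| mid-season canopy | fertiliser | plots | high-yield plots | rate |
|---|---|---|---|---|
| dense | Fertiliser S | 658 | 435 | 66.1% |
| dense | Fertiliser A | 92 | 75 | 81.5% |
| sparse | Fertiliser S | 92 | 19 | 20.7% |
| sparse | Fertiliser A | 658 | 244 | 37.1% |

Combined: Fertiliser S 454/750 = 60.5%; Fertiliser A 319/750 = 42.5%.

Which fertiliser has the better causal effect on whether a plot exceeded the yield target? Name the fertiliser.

Stratifying would compare fertilisers among plots the fertilisers themselves sorted into mid-season canopy groups — a form of selection on an intermediate. The unconditioned pooled rates give the total causal effect.
Pooled: Fertiliser S 60.5% vs Fertiliser A 42.5%; Fertiliser S is higher overall.

Fertiliser S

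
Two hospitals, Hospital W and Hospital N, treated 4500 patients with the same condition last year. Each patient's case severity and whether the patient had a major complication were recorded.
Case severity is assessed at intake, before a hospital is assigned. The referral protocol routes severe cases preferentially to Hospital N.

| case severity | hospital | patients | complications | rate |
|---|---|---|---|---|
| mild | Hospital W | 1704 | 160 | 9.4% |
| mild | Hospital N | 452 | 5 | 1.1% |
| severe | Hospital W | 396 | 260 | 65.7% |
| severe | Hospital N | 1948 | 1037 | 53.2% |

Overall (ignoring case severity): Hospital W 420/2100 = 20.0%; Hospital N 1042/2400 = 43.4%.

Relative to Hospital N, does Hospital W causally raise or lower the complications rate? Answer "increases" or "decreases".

increases

The imbalance in case severity arose from how patients were allocated, not from anything the hospital did; and case severity independently affects the outcome. The pooled gap is confounded — condition on case severity.
Within each level — mild: 9.4% vs 1.1%; severe: 65.7% vs 53.2% — Hospital N is lower every time.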